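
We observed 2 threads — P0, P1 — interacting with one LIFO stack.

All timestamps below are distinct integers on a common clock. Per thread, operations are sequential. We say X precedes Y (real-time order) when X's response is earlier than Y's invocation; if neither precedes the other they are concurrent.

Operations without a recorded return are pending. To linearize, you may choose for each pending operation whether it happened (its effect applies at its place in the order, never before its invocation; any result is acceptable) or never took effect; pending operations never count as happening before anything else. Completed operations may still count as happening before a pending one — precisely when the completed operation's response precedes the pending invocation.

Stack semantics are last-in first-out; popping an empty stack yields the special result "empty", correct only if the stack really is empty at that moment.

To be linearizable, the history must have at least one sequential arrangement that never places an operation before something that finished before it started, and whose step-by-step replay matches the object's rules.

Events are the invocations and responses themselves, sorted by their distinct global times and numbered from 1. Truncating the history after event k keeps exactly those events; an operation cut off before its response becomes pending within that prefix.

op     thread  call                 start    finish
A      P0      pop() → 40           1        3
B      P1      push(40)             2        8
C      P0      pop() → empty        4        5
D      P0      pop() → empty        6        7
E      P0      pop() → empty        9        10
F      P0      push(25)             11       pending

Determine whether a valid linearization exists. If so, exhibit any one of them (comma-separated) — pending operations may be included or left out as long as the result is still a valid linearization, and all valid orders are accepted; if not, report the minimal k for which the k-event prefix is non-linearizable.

1. B push(40), leaving stack <40>
2. A pop() → 40, leaving stack <>
3. C pop() → empty, leaving stack <>
4. D pop() → empty, leaving stack <>
5. E pop() → empty, leaving stack <>

linearizable — witness: B, A, C, D, E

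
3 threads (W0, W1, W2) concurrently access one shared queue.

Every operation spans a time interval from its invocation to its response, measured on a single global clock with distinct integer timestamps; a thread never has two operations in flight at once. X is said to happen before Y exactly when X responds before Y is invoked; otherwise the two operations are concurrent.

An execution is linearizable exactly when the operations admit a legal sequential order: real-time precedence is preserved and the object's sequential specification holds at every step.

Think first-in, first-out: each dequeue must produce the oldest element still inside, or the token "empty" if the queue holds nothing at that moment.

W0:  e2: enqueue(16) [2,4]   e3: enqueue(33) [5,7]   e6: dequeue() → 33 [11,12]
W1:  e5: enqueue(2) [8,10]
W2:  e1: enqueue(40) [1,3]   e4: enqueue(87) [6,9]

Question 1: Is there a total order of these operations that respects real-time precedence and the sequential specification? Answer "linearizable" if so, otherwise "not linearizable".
through event 11 a valid linearization exists; event 12 (e6 responding at time 12) ends that
the 6 completed operations admit 6 real-time orders; each fails the queue replay
for example e1, e2, e3, e4, e5, e6 fails at step 6: e6 dequeue() → 33 is not legal there
for example e1, e2, e3, e5, e4, e6 fails at step 6: e6 dequeue() → 33 is not legal there

not linearizable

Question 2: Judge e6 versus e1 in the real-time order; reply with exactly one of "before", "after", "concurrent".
e6 spans [11,12], e1 spans [1,3]
resp(e1)=3 < inv(e6)=11

after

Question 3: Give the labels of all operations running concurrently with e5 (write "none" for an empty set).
concurrent with e5 ([8,10]): every op whose interval crosses 8..10
e1 [1,3]: before
e2 [2,4]: before
e3 [5,7]: before
e4 [6,9]: concurrent
e6 [11,12]: after

e4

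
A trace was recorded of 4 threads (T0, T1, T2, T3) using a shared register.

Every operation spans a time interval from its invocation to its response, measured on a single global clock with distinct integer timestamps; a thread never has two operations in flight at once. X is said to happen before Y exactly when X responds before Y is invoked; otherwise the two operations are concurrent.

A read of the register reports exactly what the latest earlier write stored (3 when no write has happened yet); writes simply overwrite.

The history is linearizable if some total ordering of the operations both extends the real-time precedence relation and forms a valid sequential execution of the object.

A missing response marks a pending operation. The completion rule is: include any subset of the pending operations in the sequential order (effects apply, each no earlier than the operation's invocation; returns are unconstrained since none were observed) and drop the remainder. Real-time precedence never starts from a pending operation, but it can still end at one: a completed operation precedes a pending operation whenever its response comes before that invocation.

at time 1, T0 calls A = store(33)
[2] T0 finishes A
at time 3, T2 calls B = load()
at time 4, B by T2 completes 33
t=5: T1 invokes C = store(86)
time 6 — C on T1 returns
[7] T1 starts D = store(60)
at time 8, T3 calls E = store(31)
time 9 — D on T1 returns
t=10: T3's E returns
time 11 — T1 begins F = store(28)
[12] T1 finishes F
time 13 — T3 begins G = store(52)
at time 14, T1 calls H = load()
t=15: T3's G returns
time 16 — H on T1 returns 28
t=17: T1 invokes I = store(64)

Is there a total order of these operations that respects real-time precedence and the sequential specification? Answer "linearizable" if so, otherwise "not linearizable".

a witness: A, B, C, D, E, F, H, G
1. A store(33), leaving value 33
2. B load() → 33, leaving value 33
3. C store(86), leaving value 86
4. D store(60), leaving value 60
5. E store(31), leaving value 31
6. F store(28), leaving value 28
7. H load() → 28, leaving value 28
8. G store(52), leaving value 52

linearizable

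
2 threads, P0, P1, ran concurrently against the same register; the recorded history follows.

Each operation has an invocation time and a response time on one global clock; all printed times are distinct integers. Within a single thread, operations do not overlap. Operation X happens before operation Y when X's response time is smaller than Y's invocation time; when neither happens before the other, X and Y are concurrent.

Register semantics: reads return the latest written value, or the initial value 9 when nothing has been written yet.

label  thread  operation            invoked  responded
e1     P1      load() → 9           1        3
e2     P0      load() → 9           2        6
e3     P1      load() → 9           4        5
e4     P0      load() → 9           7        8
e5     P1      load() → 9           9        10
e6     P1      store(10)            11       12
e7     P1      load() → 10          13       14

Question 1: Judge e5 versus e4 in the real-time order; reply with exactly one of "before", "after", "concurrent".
Answer: after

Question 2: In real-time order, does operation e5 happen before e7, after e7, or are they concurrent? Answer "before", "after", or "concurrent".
Answer: before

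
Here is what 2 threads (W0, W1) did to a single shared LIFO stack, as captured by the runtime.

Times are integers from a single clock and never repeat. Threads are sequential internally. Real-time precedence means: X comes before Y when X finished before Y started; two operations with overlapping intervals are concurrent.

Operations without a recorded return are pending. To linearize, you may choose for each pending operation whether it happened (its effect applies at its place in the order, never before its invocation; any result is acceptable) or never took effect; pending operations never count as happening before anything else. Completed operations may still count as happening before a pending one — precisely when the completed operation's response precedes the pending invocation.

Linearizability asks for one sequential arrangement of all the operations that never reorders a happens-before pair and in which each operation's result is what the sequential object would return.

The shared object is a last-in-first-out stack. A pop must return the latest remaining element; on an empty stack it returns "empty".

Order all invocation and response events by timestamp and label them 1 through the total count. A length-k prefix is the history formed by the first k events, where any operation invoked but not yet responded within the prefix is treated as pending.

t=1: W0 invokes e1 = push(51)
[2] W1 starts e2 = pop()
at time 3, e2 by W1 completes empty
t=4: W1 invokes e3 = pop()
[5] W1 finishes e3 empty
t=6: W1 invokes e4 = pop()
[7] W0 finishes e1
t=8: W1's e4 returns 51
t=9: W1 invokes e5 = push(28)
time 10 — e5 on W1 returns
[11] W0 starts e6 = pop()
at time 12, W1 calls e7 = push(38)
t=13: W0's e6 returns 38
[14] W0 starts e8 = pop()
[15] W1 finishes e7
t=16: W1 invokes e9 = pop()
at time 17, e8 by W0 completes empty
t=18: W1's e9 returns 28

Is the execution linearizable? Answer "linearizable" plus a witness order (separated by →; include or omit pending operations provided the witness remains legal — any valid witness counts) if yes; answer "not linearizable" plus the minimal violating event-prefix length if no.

linearizable — witness: e2 → e3 → e1 → e4 → e5 → e7 → e6 → e9 → e8

1. e2 pop() → empty, leaving stack <>
2. e3 pop() → empty, leaving stack <>
3. e1 push(51), leaving stack <51>
4. e4 pop() → 51, leaving stack <>
5. e5 push(28), leaving stack <28>
6. e7 push(38), leaving stack <28,38>
7. e6 pop() → 38, leaving stack <28>
8. e9 pop() → 28, leaving stack <>
9. e8 pop() → empty, leaving stack <>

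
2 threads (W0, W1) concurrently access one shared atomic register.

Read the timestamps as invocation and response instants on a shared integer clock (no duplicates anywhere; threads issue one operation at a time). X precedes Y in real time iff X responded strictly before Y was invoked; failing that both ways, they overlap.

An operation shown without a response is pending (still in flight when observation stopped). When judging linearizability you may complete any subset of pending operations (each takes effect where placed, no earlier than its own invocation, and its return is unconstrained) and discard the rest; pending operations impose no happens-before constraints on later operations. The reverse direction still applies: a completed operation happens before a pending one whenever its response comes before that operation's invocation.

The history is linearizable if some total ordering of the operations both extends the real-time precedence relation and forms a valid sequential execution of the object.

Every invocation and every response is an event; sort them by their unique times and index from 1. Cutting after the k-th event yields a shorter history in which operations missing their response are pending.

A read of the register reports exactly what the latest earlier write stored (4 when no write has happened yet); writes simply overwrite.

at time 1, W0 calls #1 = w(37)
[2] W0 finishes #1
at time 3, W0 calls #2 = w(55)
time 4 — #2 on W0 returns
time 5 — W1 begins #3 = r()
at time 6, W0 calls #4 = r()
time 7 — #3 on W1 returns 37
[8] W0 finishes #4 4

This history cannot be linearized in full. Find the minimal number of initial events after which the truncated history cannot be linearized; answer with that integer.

7

a valid linearization of events 1..6 exists, for instance #1, #2:
1. #1 w(37), leaving value 37
2. #2 w(55), leaving value 55
at event 7 (#3's time-7 response) nothing linearizes any more
every completion of the 1 pending operation (#4) was checked; none linearizes
one such order, #1, #2, #3 (pending dropped), breaks at step 3 where #3 r() → 37 is illegal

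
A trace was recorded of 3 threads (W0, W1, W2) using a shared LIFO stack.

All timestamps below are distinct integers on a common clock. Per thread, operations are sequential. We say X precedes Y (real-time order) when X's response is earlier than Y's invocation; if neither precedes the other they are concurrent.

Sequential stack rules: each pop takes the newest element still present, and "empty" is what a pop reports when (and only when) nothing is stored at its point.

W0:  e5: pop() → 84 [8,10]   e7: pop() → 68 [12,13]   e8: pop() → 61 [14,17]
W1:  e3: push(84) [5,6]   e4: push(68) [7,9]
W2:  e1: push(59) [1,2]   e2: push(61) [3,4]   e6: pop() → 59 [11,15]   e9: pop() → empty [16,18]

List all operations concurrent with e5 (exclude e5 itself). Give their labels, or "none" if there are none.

e4

e5 spans [8,10]: anything still running between times 8 and 10 counts as concurrent
e1 [1,2]: before
e2 [3,4]: before
e3 [5,6]: before
e4 [7,9]: concurrent
e6 [11,15]: after
e7 [12,13]: after
e8 [14,17]: after
e9 [16,18]: after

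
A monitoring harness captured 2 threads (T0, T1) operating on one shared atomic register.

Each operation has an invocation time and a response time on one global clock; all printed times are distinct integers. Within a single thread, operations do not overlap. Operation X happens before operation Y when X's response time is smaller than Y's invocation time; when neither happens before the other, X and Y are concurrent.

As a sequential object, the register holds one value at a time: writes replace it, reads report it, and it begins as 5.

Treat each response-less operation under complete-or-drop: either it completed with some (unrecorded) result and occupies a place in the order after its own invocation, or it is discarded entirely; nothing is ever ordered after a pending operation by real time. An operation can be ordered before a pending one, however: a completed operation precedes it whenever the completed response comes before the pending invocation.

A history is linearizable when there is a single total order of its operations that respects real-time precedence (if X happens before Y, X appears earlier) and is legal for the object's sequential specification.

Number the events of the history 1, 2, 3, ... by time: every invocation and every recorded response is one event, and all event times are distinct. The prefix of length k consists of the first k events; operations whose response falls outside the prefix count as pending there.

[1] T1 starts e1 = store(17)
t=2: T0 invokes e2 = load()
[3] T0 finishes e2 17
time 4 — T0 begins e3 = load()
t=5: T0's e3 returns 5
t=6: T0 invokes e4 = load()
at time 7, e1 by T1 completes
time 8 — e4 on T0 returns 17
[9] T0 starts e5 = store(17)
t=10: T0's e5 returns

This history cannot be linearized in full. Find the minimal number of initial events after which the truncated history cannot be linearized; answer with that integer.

5

a valid linearization of events 1..4 exists, for instance e1, e2:
after step 1 (e1 store(17) (pending, included)): value 17
after step 2 (e2 load() → 17): value 17
include event 5 — e3 responding at 5 — and every candidate order breaks
completion choices over the 1 pending operation (e1) were checked; none helps
one such order, e2, e3 (pending dropped), breaks at step 1 where e2 load() → 17 is illegal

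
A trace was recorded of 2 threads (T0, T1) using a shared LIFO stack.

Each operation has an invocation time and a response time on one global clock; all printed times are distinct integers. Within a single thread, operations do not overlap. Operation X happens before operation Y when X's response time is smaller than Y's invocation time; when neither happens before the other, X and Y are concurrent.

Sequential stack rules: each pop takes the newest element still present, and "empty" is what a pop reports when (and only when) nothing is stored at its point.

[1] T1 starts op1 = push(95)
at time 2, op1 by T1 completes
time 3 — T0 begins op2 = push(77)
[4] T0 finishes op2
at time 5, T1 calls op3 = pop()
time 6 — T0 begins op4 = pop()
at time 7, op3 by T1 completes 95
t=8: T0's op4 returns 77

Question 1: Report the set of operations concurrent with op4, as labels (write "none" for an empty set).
Answer: op3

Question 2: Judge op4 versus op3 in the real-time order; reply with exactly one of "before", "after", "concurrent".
Answer: concurrent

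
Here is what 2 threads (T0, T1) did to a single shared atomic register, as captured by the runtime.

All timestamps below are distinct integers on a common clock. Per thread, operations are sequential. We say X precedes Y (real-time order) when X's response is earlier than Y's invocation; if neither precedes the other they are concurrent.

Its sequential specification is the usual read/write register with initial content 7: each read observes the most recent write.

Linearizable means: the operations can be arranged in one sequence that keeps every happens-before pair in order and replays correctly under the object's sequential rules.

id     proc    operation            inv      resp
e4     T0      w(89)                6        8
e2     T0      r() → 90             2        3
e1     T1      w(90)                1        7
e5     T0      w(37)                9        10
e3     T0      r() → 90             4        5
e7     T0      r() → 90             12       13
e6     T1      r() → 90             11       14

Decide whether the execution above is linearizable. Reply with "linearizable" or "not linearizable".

not linearizable

cut after 12 events: linearizable; cut after 13 events (e7 responds, time 13): not linearizable
every one of the 4 real-time-consistent orders over 6 completed atomic register ops fails the sequential spec
no completion choice of the 1 pending operation (e6) rescues it — every subset was tried
e.g. e1, e2, e3, e4, e5, e7 (pending dropped): illegal at step 6, since e7 r() → 90 cannot apply there
e.g. e2, e1, e3, e4, e5, e7 (pending dropped): illegal at step 1, since e2 r() → 90 cannot apply there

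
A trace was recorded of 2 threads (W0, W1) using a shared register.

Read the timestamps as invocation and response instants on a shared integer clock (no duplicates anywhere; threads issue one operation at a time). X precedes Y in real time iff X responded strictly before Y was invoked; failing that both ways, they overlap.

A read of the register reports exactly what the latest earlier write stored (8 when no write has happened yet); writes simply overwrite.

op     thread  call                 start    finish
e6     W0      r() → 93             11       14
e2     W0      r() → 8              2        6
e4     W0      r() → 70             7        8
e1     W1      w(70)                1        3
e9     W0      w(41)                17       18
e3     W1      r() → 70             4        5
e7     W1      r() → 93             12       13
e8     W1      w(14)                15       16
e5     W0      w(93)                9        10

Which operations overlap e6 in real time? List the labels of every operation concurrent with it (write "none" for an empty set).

e6 spans [11,14]; an op avoiding the whole window 11..14 is ordered, any other is concurrent
e1 [1,3]: before
e2 [2,6]: before
e3 [4,5]: before
e4 [7,8]: before
e5 [9,10]: before
e7 [12,13]: concurrent
e8 [15,16]: after
e9 [17,18]: after

e7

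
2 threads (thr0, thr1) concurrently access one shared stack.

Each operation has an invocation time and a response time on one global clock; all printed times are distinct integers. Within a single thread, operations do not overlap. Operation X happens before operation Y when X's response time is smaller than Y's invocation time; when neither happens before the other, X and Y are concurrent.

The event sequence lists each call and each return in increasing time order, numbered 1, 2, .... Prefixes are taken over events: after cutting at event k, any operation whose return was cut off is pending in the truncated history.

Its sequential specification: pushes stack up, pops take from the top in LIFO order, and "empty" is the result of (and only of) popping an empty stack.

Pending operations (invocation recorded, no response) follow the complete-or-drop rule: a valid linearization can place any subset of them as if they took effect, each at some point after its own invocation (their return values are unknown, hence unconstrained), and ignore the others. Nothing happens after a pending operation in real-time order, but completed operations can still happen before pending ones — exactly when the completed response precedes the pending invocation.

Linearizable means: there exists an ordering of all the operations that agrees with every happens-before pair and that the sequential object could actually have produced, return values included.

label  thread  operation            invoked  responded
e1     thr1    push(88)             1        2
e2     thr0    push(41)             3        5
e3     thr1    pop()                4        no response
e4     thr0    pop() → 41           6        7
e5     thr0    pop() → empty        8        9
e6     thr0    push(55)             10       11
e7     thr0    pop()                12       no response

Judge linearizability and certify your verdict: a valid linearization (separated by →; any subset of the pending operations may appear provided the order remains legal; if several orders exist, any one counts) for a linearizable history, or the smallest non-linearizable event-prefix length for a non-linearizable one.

step 1: e1 push(88) — stack <88>
step 2: e2 push(41) — stack <88,41>
step 3: e4 pop() → 41 — stack <88>
step 4: e3 pop() (pending, included) — stack <>
step 5: e5 pop() → empty — stack <>
step 6: e6 push(55) — stack <55>

linearizable — witness: e1 → e2 → e4 → e3 → e5 → e6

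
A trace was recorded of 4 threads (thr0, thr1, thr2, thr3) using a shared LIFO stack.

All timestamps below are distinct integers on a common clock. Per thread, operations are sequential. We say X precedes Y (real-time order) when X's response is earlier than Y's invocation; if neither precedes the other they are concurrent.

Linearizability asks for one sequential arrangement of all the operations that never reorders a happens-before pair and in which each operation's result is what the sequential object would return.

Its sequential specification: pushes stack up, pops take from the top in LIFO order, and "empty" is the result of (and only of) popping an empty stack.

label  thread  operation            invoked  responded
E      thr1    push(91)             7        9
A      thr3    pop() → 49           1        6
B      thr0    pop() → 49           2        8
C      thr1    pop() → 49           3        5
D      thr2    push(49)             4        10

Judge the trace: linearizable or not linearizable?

not linearizable

prefix check: 1..5 passes, 1..6 fails once A's time-6 response joins
2 completed operations, 2 real-time-consistent orders — every LIFO stack replay fails
every completion of the 2 pending operations (B, D) was checked; none linearizes
one such order, A, C (pending dropped), breaks at step 1 where A pop() → 49 is illegal
one such order, C, A (pending dropped), breaks at step 1 where C pop() → 49 is illegal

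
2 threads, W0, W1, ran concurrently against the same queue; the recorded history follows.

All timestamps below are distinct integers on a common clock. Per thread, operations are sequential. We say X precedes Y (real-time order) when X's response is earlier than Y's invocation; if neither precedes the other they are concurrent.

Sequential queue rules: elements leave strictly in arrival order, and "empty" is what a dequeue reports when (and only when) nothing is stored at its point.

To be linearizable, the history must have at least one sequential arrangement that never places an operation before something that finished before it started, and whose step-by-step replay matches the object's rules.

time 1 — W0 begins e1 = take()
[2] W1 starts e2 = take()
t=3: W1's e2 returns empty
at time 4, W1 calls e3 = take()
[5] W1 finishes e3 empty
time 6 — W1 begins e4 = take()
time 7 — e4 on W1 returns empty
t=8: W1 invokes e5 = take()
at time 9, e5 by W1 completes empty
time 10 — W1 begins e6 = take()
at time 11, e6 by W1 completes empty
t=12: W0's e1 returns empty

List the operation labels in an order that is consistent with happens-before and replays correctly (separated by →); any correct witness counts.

step 1: e1 take() → empty — queue <>
step 2: e2 take() → empty — queue <>
step 3: e3 take() → empty — queue <>
step 4: e4 take() → empty — queue <>
step 5: e5 take() → empty — queue <>
step 6: e6 take() → empty — queue <>

e1 → e2 → e3 → e4 → e5 → e6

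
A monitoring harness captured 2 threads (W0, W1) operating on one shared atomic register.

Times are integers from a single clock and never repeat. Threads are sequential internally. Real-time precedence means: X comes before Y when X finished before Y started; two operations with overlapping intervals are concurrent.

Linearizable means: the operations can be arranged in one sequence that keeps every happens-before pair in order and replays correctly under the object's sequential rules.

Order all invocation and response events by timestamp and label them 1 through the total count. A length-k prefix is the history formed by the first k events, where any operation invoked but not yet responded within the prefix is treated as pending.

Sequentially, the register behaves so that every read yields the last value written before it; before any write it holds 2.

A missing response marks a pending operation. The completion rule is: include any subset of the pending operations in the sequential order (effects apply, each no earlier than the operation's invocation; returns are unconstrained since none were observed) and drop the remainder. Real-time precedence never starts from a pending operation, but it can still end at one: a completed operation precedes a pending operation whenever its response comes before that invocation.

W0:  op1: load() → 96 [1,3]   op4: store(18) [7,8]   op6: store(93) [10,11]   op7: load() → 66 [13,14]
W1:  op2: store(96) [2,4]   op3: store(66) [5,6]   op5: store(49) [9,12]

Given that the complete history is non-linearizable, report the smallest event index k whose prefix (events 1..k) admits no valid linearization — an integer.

one valid order for events 1..13 is op2, op1, op3, op4, op5, op6:
step 1: op2 store(96) — value 96
step 2: op1 load() → 96 — value 96
step 3: op3 store(66) — value 66
step 4: op4 store(18) — value 18
step 5: op5 store(49) — value 49
step 6: op6 store(93) — value 93
adding event 14 (op7 responds at 14) leaves no legal real-time order
one such order, op1, op2, op3, op4, op5, op6, op7, breaks at step 1 where op1 load() → 96 is illegal
one such order, op1, op2, op3, op4, op6, op5, op7, breaks at step 1 where op1 load() → 96 is illegal

14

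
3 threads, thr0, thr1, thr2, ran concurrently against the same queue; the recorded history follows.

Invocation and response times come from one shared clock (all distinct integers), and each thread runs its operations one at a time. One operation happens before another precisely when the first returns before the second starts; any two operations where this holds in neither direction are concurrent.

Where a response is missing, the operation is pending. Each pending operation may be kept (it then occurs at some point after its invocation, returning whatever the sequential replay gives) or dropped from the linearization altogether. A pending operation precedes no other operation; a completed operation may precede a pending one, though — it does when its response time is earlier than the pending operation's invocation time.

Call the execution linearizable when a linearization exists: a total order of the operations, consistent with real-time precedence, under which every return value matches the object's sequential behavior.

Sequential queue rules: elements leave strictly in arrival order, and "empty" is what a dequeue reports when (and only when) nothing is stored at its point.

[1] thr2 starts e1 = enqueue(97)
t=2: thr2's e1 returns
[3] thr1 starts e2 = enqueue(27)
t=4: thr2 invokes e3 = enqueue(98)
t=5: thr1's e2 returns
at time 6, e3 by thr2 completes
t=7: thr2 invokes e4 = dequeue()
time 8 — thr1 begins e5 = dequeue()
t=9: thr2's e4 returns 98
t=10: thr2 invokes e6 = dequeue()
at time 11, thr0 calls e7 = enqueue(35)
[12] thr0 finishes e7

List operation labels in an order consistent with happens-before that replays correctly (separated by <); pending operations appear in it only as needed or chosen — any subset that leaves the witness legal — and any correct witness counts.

after step 1 (e1 enqueue(97)): queue <97>
after step 2 (e3 enqueue(98)): queue <97,98>
after step 3 (e2 enqueue(27)): queue <97,98,27>
after step 4 (e5 dequeue() (pending, included)): queue <98,27>
after step 5 (e4 dequeue() → 98): queue <27>
after step 6 (e6 dequeue() (pending, included)): queue <>
after step 7 (e7 enqueue(35)): queue <35>

e1 < e3 < e2 < e5 < e4 < e6 < e7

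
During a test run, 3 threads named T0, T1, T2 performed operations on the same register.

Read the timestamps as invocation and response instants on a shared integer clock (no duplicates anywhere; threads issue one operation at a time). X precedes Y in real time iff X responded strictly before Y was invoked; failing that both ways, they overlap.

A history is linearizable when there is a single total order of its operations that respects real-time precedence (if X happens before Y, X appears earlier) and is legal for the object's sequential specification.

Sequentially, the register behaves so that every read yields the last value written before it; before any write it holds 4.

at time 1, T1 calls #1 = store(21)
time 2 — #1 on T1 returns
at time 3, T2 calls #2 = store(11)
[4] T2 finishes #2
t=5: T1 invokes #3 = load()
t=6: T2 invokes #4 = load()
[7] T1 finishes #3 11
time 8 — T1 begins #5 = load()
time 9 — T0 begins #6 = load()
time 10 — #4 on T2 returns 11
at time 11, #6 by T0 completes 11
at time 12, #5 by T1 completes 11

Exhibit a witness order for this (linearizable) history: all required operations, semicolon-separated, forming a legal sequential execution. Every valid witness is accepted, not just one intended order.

#1; #2; #3; #4; #5; #6

step 1: #1 store(21) — value 21
step 2: #2 store(11) — value 11
step 3: #3 load() → 11 — value 11
step 4: #4 load() → 11 — value 11
step 5: #5 load() → 11 — value 11
step 6: #6 load() → 11 — value 11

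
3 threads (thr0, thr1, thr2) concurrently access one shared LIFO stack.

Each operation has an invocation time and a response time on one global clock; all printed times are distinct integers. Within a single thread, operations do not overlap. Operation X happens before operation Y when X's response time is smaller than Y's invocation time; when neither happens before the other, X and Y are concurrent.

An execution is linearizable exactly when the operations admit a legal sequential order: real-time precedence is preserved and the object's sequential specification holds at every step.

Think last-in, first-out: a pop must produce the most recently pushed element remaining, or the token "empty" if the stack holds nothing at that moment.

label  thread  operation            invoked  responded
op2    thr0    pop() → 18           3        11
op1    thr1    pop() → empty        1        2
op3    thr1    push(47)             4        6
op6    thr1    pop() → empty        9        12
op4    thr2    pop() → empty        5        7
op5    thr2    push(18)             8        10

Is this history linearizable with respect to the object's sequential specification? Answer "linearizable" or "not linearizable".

not linearizable

events 1..11 are fine; event 12 — the response of op6 at time 12 — makes the prefix non-linearizable
real-time-consistent orders of the 6 completed operations: 20 — all fail the LIFO stack replay
for example op1, op2, op3, op4, op5, op6 fails at step 2: op2 pop() → 18 is not legal there
for example op1, op2, op3, op4, op6, op5 fails at step 2: op2 pop() → 18 is not legal there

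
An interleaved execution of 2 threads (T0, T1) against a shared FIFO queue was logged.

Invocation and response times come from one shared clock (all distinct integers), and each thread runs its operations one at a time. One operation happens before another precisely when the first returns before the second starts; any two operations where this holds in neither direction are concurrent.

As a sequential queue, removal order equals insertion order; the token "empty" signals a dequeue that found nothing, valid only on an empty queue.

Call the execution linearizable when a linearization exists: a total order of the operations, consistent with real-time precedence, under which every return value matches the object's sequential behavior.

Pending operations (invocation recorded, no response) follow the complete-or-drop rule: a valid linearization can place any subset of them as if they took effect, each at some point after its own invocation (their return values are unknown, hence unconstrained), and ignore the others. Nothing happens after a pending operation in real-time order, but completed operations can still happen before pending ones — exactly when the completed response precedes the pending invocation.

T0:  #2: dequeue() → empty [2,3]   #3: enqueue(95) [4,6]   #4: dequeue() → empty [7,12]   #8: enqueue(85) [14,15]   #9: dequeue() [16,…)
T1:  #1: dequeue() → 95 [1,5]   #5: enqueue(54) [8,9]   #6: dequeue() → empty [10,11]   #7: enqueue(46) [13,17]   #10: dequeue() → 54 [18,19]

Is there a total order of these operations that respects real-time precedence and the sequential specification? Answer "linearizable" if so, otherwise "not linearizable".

not linearizable

cut after 11 events: linearizable; cut after 12 events (#4 responds, time 12): not linearizable
checked exhaustively: 9 real-time-consistent orders of 6 completed operations, zero legal FIFO queue replays
e.g. #1, #2, #3, #4, #5, #6: illegal at step 1, since #1 dequeue() → 95 cannot apply there
e.g. #1, #2, #3, #5, #4, #6: illegal at step 1, since #1 dequeue() → 95 cannot apply there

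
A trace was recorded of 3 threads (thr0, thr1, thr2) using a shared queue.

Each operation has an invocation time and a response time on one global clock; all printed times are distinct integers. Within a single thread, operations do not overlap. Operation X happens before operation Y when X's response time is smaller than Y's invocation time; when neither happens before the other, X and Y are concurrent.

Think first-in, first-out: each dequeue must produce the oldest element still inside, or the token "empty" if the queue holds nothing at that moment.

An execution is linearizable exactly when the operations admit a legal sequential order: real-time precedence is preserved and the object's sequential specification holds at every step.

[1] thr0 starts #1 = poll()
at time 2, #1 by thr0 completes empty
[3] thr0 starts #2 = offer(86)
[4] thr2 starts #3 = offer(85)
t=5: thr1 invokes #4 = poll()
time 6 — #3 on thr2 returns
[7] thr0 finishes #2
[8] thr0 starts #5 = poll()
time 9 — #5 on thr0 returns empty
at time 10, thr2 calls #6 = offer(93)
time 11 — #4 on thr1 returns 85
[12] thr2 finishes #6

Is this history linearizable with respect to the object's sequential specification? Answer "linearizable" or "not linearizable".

not linearizable

the violation lands at event 9, #5's response at time 9: events 1..8 linearize, events 1..9 do not
the 4 completed operations admit 2 real-time orders; each fails the queue replay
no escape via the 1 pending operation (#4): every completion choice fails
sample order #1, #2, #3, #5 (pending dropped) stalls at step 4 — #5 poll() → empty has no legal effect
sample order #1, #3, #2, #5 (pending dropped) stalls at step 4 — #5 poll() → empty has no legal effect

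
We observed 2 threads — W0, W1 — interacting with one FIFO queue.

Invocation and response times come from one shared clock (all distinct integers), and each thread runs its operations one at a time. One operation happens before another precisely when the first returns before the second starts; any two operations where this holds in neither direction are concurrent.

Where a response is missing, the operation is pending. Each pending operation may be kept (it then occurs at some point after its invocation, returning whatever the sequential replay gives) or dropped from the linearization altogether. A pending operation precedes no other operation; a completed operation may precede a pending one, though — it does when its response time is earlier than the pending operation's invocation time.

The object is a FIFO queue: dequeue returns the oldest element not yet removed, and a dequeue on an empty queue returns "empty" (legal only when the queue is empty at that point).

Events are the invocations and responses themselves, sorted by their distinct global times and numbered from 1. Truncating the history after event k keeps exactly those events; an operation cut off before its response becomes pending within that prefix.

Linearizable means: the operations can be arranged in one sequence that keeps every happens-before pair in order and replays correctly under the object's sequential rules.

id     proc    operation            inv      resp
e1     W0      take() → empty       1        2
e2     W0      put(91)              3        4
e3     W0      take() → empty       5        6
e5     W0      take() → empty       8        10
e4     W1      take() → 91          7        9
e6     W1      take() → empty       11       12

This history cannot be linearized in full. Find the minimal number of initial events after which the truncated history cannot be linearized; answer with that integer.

6

events 1..5 are linearizable; a witness order is e1, e2:
after step 1 (e1 take() → empty): queue <>
after step 2 (e2 put(91)): queue <91>
event 6 — e3's response, time 6 — after it, nothing linearizes
e.g. e1, e2, e3: illegal at step 3, since e3 take() → empty cannot apply there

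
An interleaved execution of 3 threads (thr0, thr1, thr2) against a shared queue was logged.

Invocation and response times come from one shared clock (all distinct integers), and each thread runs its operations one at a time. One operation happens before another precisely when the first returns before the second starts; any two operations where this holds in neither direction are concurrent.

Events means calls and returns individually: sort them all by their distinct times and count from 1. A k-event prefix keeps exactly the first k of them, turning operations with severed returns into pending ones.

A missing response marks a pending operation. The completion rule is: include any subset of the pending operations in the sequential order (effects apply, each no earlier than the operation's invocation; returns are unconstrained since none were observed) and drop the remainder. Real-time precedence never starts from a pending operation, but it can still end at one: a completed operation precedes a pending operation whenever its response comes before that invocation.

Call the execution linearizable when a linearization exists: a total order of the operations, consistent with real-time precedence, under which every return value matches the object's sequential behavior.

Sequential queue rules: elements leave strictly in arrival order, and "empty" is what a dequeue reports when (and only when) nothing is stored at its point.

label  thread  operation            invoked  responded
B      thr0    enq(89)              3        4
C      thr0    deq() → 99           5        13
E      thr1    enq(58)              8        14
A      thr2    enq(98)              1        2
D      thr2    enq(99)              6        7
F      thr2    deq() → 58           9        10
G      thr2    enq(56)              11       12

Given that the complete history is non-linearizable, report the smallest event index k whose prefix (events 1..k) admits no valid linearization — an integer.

10

events 1..9 are linearizable, e.g. via A, B, C, D:
1. A enq(98), leaving queue <98>
2. B enq(89), leaving queue <98,89>
3. C deq() (pending, included), leaving queue <89>
4. D enq(99), leaving queue <89,99>
at event 10 (F's time-10 response) nothing linearizes any more
including or dropping the 2 pending operations (C, E) in any combination fails
take A, B, D, F (pending dropped): step 4 already fails, because F deq() → 58 cannot occur there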